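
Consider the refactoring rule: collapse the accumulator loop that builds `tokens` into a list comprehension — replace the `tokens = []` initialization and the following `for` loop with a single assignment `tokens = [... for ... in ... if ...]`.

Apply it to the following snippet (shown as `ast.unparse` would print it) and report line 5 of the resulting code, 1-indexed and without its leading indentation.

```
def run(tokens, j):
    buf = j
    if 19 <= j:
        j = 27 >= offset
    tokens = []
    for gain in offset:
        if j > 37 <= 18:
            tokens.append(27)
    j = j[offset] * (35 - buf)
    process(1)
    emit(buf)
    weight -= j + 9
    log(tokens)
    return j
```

tokens = [27 for gain in offset if j > 37 <= 18]

Transformed code:
def run(tokens, j):
    buf = j
    if 19 <= j:
        j = 27 >= offset
    tokens = [27 for gain in offset if j > 37 <= 18]
    j = j[offset] * (35 - buf)
    process(1)
    emit(buf)
    weight -= j + 9
    log(tokens)
    return j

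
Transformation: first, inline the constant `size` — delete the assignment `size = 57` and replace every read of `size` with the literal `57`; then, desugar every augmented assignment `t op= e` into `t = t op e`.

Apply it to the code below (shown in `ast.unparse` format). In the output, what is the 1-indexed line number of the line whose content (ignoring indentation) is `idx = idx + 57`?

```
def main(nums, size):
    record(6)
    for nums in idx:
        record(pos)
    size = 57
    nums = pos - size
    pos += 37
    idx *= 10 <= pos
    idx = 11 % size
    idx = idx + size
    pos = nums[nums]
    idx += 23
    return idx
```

Transformed code:
def main(nums, size):
    record(6)
    for nums in idx:
        record(pos)
    nums = pos - 57
    pos = pos + 37
    idx = idx * (10 <= pos)
    idx = 11 % 57
    idx = idx + 57
    pos = nums[nums]
    idx = idx + 23
    return idx

9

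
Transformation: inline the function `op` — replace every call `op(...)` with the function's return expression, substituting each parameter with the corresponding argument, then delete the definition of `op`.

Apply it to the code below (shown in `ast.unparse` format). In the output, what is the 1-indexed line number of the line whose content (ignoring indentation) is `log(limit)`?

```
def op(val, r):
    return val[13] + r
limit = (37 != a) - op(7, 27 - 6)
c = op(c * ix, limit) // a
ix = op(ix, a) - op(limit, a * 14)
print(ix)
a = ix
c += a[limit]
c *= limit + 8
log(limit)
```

Transformed code:
limit = (37 != a) - (7[13] + (27 - 6))
c = ((c * ix)[13] + limit) // a
ix = ix[13] + a - (limit[13] + a * 14)
print(ix)
a = ix
c += a[limit]
c *= limit + 8
log(limit)

8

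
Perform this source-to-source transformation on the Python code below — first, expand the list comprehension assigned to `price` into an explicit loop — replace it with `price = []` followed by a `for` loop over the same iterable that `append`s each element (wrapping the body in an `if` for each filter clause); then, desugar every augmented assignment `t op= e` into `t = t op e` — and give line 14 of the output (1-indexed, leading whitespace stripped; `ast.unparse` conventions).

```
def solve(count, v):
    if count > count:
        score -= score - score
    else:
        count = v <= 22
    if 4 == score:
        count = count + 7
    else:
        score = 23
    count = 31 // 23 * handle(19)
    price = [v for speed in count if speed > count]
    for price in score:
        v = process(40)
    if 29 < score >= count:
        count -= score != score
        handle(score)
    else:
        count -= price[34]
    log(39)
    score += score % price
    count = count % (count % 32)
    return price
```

price.append(v)

Transformed code:
def solve(count, v):
    if count > count:
        score = score - (score - score)
    else:
        count = v <= 22
    if 4 == score:
        count = count + 7
    else:
        score = 23
    count = 31 // 23 * handle(19)
    price = []
    for speed in count:
        if speed > count:
            price.append(v)
    for price in score:
        v = process(40)
    if 29 < score >= count:
        count = count - (score != score)
        handle(score)
    else:
        count = count - price[34]
    log(39)
    score = score + score % price
    count = count % (count % 32)
    return price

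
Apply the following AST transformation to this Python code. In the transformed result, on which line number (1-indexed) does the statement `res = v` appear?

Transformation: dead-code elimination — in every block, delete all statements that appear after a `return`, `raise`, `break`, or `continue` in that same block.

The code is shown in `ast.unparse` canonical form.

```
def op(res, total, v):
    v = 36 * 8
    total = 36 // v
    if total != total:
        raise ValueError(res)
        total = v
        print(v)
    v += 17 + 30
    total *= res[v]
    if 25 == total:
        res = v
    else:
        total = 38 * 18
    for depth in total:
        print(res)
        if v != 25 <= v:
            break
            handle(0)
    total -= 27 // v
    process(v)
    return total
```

Transformed code:
def op(res, total, v):
    v = 36 * 8
    total = 36 // v
    if total != total:
        raise ValueError(res)
    v += 17 + 30
    total *= res[v]
    if 25 == total:
        res = v
    else:
        total = 38 * 18
    for depth in total:
        print(res)
        if v != 25 <= v:
            break
    total -= 27 // v
    process(v)
    return total

9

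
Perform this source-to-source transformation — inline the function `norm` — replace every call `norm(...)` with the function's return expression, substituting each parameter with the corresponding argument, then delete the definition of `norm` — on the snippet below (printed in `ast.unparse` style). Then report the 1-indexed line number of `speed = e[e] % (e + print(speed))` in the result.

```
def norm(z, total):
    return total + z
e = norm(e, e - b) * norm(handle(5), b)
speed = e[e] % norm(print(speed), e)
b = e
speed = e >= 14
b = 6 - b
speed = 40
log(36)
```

Transformed code:
e = (e - b + e) * (b + handle(5))
speed = e[e] % (e + print(speed))
b = e
speed = e >= 14
b = 6 - b
speed = 40
log(36)

2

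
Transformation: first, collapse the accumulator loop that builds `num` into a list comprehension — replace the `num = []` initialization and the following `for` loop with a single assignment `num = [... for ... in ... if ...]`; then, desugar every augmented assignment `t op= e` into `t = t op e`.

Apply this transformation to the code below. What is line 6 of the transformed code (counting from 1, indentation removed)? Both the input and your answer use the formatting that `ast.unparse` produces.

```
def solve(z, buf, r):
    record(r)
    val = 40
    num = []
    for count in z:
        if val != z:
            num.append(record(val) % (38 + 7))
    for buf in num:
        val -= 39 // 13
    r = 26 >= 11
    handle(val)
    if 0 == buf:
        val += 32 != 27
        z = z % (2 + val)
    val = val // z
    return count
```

Transformed code:
def solve(z, buf, r):
    record(r)
    val = 40
    num = [record(val) % (38 + 7) for count in z if val != z]
    for buf in num:
        val = val - 39 // 13
    r = 26 >= 11
    handle(val)
    if 0 == buf:
        val = val + (32 != 27)
        z = z % (2 + val)
    val = val // z
    return count

val = val - 39 // 13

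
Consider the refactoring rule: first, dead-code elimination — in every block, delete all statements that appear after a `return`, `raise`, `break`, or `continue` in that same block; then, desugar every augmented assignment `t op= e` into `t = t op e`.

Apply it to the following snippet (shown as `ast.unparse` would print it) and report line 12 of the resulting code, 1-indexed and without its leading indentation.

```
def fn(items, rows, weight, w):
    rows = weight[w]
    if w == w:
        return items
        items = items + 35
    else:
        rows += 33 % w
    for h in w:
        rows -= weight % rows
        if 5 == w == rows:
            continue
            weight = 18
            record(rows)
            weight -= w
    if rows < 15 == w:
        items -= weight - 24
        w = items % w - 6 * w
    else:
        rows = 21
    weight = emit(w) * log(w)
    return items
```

items = items - (weight - 24)

Transformed code:
def fn(items, rows, weight, w):
    rows = weight[w]
    if w == w:
        return items
    else:
        rows = rows + 33 % w
    for h in w:
        rows = rows - weight % rows
        if 5 == w == rows:
            continue
    if rows < 15 == w:
        items = items - (weight - 24)
        w = items % w - 6 * w
    else:
        rows = 21
    weight = emit(w) * log(w)
    return items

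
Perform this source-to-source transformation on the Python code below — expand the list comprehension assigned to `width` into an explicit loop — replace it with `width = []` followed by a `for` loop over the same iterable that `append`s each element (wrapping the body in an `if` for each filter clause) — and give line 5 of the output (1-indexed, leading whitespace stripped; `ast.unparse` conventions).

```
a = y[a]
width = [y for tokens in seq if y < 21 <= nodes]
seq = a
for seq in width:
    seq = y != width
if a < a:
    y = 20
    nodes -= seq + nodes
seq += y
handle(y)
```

width.append(y)

Transformed code:
a = y[a]
width = []
for tokens in seq:
    if y < 21 <= nodes:
        width.append(y)
seq = a
for seq in width:
    seq = y != width
if a < a:
    y = 20
    nodes -= seq + nodes
seq += y
handle(y)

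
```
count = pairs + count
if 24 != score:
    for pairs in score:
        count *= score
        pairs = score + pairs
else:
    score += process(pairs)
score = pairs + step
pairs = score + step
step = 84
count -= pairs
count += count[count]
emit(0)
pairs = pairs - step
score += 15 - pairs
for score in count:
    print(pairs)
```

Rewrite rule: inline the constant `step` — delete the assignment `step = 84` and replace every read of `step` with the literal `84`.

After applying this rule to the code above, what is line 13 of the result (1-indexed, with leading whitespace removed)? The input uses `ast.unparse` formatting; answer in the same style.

Transformed code:
count = pairs + count
if 24 != score:
    for pairs in score:
        count *= score
        pairs = score + pairs
else:
    score += process(pairs)
score = pairs + 84
pairs = score + 84
count -= pairs
count += count[count]
emit(0)
pairs = pairs - 84
score += 15 - pairs
for score in count:
    print(pairs)

pairs = pairs - 84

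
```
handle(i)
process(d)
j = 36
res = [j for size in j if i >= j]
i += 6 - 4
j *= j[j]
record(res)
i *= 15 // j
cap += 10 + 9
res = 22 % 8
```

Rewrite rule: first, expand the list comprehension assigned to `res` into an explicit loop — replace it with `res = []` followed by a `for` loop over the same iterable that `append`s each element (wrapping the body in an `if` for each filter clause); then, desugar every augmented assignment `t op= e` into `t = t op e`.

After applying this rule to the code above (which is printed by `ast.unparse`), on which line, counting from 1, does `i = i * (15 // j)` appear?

Transformed code:
handle(i)
process(d)
j = 36
res = []
for size in j:
    if i >= j:
        res.append(j)
i = i + (6 - 4)
j = j * j[j]
record(res)
i = i * (15 // j)
cap = cap + (10 + 9)
res = 22 % 8

11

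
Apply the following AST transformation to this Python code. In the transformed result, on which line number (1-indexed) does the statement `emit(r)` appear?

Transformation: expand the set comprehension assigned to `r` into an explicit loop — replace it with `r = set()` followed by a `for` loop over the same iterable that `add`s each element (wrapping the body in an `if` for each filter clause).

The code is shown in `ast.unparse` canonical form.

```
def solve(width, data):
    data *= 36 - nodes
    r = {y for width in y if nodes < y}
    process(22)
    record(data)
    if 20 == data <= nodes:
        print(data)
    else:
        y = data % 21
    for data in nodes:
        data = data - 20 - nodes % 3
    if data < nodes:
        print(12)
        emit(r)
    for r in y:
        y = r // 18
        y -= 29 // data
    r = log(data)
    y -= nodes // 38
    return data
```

17

Transformed code:
def solve(width, data):
    data *= 36 - nodes
    r = set()
    for width in y:
        if nodes < y:
            r.add(y)
    process(22)
    record(data)
    if 20 == data <= nodes:
        print(data)
    else:
        y = data % 21
    for data in nodes:
        data = data - 20 - nodes % 3
    if data < nodes:
        print(12)
        emit(r)
    for r in y:
        y = r // 18
        y -= 29 // data
    r = log(data)
    y -= nodes // 38
    return data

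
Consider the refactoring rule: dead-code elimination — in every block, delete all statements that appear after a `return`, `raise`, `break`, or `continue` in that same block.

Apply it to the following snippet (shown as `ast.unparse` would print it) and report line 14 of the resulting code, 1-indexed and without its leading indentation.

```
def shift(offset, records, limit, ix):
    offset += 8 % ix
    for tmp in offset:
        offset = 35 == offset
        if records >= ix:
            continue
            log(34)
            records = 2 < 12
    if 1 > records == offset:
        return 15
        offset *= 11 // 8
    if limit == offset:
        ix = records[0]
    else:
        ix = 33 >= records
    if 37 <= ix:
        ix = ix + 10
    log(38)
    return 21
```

ix = ix + 10

Transformed code:
def shift(offset, records, limit, ix):
    offset += 8 % ix
    for tmp in offset:
        offset = 35 == offset
        if records >= ix:
            continue
    if 1 > records == offset:
        return 15
    if limit == offset:
        ix = records[0]
    else:
        ix = 33 >= records
    if 37 <= ix:
        ix = ix + 10
    log(38)
    return 21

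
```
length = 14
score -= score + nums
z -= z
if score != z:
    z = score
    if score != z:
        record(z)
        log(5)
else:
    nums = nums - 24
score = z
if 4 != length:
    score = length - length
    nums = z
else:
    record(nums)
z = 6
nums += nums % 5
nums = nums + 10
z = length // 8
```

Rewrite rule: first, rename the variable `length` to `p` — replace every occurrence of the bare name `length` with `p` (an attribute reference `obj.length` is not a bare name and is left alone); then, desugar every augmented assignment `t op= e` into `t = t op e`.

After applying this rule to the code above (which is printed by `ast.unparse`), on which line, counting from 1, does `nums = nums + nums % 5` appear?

18

Transformed code:
p = 14
score = score - (score + nums)
z = z - z
if score != z:
    z = score
    if score != z:
        record(z)
        log(5)
else:
    nums = nums - 24
score = z
if 4 != p:
    score = p - p
    nums = z
else:
    record(nums)
z = 6
nums = nums + nums % 5
nums = nums + 10
z = p // 8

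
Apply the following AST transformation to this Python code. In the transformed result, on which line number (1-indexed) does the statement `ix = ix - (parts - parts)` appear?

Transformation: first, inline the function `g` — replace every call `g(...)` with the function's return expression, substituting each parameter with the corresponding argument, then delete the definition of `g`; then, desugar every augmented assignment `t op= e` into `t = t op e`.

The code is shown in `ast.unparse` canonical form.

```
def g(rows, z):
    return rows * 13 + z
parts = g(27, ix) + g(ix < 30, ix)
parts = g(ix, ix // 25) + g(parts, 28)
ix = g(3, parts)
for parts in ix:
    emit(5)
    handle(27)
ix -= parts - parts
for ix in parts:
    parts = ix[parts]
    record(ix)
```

7

Transformed code:
parts = 27 * 13 + ix + ((ix < 30) * 13 + ix)
parts = ix * 13 + ix // 25 + (parts * 13 + 28)
ix = 3 * 13 + parts
for parts in ix:
    emit(5)
    handle(27)
ix = ix - (parts - parts)
for ix in parts:
    parts = ix[parts]
    record(ix)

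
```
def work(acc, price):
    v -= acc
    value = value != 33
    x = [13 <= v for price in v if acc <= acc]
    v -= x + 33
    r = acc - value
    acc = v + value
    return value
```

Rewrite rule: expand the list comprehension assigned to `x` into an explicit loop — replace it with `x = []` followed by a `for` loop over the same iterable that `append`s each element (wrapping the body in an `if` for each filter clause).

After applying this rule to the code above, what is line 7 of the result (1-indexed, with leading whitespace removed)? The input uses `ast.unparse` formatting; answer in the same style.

x.append(13 <= v)

Transformed code:
def work(acc, price):
    v -= acc
    value = value != 33
    x = []
    for price in v:
        if acc <= acc:
            x.append(13 <= v)
    v -= x + 33
    r = acc - value
    acc = v + value
    return value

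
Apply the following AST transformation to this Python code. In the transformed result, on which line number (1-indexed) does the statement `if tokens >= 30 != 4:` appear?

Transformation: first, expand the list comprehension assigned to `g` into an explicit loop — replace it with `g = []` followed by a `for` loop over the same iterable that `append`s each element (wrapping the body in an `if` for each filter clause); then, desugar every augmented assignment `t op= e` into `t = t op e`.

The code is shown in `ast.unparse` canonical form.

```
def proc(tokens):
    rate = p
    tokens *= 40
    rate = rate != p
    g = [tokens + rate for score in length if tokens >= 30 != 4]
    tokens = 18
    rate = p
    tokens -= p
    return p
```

Transformed code:
def proc(tokens):
    rate = p
    tokens = tokens * 40
    rate = rate != p
    g = []
    for score in length:
        if tokens >= 30 != 4:
            g.append(tokens + rate)
    tokens = 18
    rate = p
    tokens = tokens - p
    return p

7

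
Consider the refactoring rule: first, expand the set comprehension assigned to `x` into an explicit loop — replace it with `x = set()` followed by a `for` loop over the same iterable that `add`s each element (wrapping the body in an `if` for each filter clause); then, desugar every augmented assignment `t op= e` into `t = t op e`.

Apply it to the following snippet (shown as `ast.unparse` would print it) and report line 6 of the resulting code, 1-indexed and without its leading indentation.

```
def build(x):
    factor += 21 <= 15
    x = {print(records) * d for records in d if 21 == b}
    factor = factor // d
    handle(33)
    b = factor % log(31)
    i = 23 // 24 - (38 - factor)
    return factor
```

x.add(print(records) * d)

Transformed code:
def build(x):
    factor = factor + (21 <= 15)
    x = set()
    for records in d:
        if 21 == b:
            x.add(print(records) * d)
    factor = factor // d
    handle(33)
    b = factor % log(31)
    i = 23 // 24 - (38 - factor)
    return factor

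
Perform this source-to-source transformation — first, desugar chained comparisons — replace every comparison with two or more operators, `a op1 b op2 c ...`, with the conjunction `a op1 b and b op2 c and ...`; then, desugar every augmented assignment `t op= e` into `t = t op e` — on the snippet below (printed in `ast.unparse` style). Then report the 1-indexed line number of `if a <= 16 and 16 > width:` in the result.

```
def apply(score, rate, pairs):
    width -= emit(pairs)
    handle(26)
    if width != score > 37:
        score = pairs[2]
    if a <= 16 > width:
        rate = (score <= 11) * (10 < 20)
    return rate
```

6

Transformed code:
def apply(score, rate, pairs):
    width = width - emit(pairs)
    handle(26)
    if width != score and score > 37:
        score = pairs[2]
    if a <= 16 and 16 > width:
        rate = (score <= 11) * (10 < 20)
    return rate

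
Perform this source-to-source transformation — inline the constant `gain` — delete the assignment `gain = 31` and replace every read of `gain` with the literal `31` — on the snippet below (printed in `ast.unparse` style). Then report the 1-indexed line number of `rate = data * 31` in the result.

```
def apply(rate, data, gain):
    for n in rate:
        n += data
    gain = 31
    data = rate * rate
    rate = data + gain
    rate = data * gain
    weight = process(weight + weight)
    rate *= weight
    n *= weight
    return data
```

Transformed code:
def apply(rate, data, gain):
    for n in rate:
        n += data
    data = rate * rate
    rate = data + 31
    rate = data * 31
    weight = process(weight + weight)
    rate *= weight
    n *= weight
    return data

6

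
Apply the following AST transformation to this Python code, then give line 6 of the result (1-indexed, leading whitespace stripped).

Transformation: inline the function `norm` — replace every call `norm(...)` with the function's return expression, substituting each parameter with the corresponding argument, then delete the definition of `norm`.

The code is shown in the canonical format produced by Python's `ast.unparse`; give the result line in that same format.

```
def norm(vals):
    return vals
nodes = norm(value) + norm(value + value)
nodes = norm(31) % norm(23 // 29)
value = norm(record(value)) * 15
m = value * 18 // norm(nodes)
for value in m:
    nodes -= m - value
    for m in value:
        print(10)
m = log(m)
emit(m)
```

nodes -= m - value

Transformed code:
nodes = value + (value + value)
nodes = 31 % (23 // 29)
value = record(value) * 15
m = value * 18 // nodes
for value in m:
    nodes -= m - value
    for m in value:
        print(10)
m = log(m)
emit(m)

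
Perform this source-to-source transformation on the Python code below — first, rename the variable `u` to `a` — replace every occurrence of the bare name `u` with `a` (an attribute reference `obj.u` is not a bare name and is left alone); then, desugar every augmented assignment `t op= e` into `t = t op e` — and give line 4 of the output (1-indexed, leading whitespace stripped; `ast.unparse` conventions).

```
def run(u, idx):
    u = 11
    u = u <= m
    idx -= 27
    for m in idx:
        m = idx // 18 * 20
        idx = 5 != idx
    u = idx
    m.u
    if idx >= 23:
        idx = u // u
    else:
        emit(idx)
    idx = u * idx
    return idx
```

idx = idx - 27

Transformed code:
def run(a, idx):
    a = 11
    a = a <= m
    idx = idx - 27
    for m in idx:
        m = idx // 18 * 20
        idx = 5 != idx
    a = idx
    m.u
    if idx >= 23:
        idx = a // a
    else:
        emit(idx)
    idx = a * idx
    return idx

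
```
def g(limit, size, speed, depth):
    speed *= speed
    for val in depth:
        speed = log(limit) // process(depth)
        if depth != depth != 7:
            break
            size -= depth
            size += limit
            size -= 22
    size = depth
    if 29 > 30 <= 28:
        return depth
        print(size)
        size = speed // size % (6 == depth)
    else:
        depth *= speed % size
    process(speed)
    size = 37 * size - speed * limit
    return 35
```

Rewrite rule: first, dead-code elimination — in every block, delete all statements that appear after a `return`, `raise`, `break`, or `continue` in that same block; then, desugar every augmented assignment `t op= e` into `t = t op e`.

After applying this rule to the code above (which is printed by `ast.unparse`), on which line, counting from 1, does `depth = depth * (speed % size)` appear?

11

Transformed code:
def g(limit, size, speed, depth):
    speed = speed * speed
    for val in depth:
        speed = log(limit) // process(depth)
        if depth != depth != 7:
            break
    size = depth
    if 29 > 30 <= 28:
        return depth
    else:
        depth = depth * (speed % size)
    process(speed)
    size = 37 * size - speed * limit
    return 35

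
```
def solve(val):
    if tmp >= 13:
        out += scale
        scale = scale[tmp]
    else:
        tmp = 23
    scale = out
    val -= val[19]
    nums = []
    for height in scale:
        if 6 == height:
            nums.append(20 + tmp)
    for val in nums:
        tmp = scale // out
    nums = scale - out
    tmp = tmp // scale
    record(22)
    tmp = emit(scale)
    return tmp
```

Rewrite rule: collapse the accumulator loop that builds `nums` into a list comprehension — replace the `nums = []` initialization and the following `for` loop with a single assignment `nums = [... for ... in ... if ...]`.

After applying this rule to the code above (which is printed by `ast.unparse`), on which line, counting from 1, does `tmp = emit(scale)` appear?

Transformed code:
def solve(val):
    if tmp >= 13:
        out += scale
        scale = scale[tmp]
    else:
        tmp = 23
    scale = out
    val -= val[19]
    nums = [20 + tmp for height in scale if 6 == height]
    for val in nums:
        tmp = scale // out
    nums = scale - out
    tmp = tmp // scale
    record(22)
    tmp = emit(scale)
    return tmp

15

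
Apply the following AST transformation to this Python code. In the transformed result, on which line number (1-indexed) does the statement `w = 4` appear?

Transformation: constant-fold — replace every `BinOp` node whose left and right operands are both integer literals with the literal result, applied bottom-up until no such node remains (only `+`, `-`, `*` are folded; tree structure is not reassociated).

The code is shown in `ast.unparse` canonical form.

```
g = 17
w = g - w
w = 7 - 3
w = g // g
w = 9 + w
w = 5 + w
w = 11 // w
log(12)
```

Transformed code:
g = 17
w = g - w
w = 4
w = g // g
w = 9 + w
w = 5 + w
w = 11 // w
log(12)

3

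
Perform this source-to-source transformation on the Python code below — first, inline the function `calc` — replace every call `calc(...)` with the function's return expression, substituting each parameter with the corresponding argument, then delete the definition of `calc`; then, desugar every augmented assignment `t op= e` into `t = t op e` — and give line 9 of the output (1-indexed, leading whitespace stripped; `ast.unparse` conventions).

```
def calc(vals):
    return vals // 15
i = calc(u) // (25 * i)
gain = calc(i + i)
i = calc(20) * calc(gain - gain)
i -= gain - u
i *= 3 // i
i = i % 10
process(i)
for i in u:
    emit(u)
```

emit(u)

Transformed code:
i = u // 15 // (25 * i)
gain = (i + i) // 15
i = 20 // 15 * ((gain - gain) // 15)
i = i - (gain - u)
i = i * (3 // i)
i = i % 10
process(i)
for i in u:
    emit(u)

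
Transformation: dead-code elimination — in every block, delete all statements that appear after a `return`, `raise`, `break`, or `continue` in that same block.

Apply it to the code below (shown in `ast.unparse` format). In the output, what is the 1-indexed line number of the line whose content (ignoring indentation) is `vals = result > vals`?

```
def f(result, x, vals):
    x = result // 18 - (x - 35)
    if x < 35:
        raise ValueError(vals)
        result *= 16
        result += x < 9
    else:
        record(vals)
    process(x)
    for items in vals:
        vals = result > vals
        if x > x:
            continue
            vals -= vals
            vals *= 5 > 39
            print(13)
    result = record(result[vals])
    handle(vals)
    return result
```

Transformed code:
def f(result, x, vals):
    x = result // 18 - (x - 35)
    if x < 35:
        raise ValueError(vals)
    else:
        record(vals)
    process(x)
    for items in vals:
        vals = result > vals
        if x > x:
            continue
    result = record(result[vals])
    handle(vals)
    return result

9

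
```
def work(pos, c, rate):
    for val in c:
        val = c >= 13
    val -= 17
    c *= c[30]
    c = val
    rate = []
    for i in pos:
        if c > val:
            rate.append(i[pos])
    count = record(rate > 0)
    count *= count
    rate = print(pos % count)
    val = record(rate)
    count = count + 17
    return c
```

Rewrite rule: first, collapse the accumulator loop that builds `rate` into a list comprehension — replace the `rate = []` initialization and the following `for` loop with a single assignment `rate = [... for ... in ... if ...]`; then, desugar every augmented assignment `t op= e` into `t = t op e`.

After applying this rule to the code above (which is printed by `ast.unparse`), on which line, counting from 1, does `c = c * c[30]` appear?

5

Transformed code:
def work(pos, c, rate):
    for val in c:
        val = c >= 13
    val = val - 17
    c = c * c[30]
    c = val
    rate = [i[pos] for i in pos if c > val]
    count = record(rate > 0)
    count = count * count
    rate = print(pos % count)
    val = record(rate)
    count = count + 17
    return c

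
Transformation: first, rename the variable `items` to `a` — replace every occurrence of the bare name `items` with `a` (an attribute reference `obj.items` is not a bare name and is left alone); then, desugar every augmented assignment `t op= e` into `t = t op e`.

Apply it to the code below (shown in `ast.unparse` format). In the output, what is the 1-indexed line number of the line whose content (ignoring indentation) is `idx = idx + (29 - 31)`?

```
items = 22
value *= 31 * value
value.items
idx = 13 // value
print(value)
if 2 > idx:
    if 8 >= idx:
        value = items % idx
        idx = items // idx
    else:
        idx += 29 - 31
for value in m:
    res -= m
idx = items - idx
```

Transformed code:
a = 22
value = value * (31 * value)
value.items
idx = 13 // value
print(value)
if 2 > idx:
    if 8 >= idx:
        value = a % idx
        idx = a // idx
    else:
        idx = idx + (29 - 31)
for value in m:
    res = res - m
idx = a - idx

11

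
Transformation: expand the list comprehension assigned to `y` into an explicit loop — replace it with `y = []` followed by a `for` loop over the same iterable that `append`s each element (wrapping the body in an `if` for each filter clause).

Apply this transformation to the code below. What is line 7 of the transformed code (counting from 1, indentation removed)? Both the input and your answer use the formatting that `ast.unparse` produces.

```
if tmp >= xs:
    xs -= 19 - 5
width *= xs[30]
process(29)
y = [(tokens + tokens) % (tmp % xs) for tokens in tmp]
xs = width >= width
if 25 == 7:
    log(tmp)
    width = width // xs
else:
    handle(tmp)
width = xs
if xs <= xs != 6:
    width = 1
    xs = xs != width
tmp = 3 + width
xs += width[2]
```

Transformed code:
if tmp >= xs:
    xs -= 19 - 5
width *= xs[30]
process(29)
y = []
for tokens in tmp:
    y.append((tokens + tokens) % (tmp % xs))
xs = width >= width
if 25 == 7:
    log(tmp)
    width = width // xs
else:
    handle(tmp)
width = xs
if xs <= xs != 6:
    width = 1
    xs = xs != width
tmp = 3 + width
xs += width[2]

y.append((tokens + tokens) % (tmp % xs))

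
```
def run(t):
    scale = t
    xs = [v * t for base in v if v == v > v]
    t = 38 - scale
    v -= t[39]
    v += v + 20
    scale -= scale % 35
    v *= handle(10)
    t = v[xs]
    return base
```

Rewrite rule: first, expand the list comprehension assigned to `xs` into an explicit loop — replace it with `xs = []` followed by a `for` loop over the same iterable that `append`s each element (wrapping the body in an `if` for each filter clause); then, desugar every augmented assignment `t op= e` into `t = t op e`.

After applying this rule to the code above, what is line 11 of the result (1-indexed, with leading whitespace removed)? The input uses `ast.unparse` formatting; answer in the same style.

Transformed code:
def run(t):
    scale = t
    xs = []
    for base in v:
        if v == v > v:
            xs.append(v * t)
    t = 38 - scale
    v = v - t[39]
    v = v + (v + 20)
    scale = scale - scale % 35
    v = v * handle(10)
    t = v[xs]
    return base

v = v * handle(10)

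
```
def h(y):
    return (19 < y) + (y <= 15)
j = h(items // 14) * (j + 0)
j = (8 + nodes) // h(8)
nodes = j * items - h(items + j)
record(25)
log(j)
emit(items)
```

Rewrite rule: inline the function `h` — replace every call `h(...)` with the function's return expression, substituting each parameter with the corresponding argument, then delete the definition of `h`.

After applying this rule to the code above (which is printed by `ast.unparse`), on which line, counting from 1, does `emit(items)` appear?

6

Transformed code:
j = ((19 < items // 14) + (items // 14 <= 15)) * (j + 0)
j = (8 + nodes) // ((19 < 8) + (8 <= 15))
nodes = j * items - ((19 < items + j) + (items + j <= 15))
record(25)
log(j)
emit(items)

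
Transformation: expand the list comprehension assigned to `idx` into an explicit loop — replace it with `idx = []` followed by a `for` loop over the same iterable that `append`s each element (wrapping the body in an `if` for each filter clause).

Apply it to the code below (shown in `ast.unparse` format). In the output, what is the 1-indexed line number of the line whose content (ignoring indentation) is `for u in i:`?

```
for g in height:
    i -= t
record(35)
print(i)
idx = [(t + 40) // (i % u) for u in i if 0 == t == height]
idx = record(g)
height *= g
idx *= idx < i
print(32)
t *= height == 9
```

Transformed code:
for g in height:
    i -= t
record(35)
print(i)
idx = []
for u in i:
    if 0 == t == height:
        idx.append((t + 40) // (i % u))
idx = record(g)
height *= g
idx *= idx < i
print(32)
t *= height == 9

6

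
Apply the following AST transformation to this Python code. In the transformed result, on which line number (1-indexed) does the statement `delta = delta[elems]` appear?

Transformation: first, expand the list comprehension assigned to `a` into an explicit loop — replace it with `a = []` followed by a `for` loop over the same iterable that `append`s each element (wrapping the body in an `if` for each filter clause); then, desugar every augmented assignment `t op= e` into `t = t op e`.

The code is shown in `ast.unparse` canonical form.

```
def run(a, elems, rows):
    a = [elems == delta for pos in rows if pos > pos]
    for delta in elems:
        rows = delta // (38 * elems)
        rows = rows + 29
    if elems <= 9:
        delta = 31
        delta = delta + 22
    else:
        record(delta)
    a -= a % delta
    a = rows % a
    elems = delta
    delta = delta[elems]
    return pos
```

Transformed code:
def run(a, elems, rows):
    a = []
    for pos in rows:
        if pos > pos:
            a.append(elems == delta)
    for delta in elems:
        rows = delta // (38 * elems)
        rows = rows + 29
    if elems <= 9:
        delta = 31
        delta = delta + 22
    else:
        record(delta)
    a = a - a % delta
    a = rows % a
    elems = delta
    delta = delta[elems]
    return pos

17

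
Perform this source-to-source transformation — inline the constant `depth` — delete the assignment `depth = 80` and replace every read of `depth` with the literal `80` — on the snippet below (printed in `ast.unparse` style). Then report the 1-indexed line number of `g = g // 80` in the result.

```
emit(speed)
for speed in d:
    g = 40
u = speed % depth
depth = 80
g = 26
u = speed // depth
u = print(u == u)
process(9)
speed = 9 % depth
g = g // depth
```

Transformed code:
emit(speed)
for speed in d:
    g = 40
u = speed % 80
g = 26
u = speed // 80
u = print(u == u)
process(9)
speed = 9 % 80
g = g // 80

10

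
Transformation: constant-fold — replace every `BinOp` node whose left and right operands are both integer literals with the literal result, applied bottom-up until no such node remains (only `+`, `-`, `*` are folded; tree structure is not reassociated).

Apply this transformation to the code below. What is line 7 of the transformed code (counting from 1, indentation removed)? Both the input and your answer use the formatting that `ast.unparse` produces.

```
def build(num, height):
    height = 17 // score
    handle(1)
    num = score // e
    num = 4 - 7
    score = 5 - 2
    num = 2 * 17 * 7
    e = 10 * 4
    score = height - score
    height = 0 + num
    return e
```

num = 238

Transformed code:
def build(num, height):
    height = 17 // score
    handle(1)
    num = score // e
    num = -3
    score = 3
    num = 238
    e = 40
    score = height - score
    height = 0 + num
    return e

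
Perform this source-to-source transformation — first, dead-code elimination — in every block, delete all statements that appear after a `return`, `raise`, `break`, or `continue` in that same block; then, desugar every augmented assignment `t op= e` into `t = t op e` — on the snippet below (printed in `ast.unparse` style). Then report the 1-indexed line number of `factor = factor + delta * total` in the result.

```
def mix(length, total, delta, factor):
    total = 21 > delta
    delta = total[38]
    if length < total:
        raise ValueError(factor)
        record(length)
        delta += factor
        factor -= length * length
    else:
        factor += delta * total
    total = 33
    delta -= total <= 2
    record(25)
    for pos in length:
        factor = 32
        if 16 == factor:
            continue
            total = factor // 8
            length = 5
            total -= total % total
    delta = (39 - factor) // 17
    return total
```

7

Transformed code:
def mix(length, total, delta, factor):
    total = 21 > delta
    delta = total[38]
    if length < total:
        raise ValueError(factor)
    else:
        factor = factor + delta * total
    total = 33
    delta = delta - (total <= 2)
    record(25)
    for pos in length:
        factor = 32
        if 16 == factor:
            continue
    delta = (39 - factor) // 17
    return total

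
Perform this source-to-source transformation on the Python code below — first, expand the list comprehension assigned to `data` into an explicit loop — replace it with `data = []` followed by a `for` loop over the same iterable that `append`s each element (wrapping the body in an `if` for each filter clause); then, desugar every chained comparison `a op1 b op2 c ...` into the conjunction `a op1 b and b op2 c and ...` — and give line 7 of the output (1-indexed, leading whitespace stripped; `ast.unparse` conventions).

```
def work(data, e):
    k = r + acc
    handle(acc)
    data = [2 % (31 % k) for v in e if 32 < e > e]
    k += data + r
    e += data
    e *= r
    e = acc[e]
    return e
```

data.append(2 % (31 % k))

Transformed code:
def work(data, e):
    k = r + acc
    handle(acc)
    data = []
    for v in e:
        if 32 < e and e > e:
            data.append(2 % (31 % k))
    k += data + r
    e += data
    e *= r
    e = acc[e]
    return e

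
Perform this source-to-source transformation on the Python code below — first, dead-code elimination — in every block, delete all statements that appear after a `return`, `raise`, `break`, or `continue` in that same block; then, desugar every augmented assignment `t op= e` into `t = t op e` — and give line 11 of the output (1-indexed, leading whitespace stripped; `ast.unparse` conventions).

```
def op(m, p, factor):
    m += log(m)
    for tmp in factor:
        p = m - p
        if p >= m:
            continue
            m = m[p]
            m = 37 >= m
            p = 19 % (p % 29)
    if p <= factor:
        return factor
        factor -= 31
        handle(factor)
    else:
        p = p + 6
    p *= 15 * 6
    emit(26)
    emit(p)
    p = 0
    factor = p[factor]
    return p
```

Transformed code:
def op(m, p, factor):
    m = m + log(m)
    for tmp in factor:
        p = m - p
        if p >= m:
            continue
    if p <= factor:
        return factor
    else:
        p = p + 6
    p = p * (15 * 6)
    emit(26)
    emit(p)
    p = 0
    factor = p[factor]
    return p

p = p * (15 * 6)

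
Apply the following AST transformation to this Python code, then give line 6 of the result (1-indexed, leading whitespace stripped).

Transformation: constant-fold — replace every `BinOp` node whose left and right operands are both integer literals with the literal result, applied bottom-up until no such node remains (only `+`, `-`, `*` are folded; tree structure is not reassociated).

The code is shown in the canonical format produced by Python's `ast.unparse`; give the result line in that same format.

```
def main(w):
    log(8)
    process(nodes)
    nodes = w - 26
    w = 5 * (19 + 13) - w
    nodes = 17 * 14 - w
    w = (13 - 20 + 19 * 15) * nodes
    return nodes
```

nodes = 238 - w

Transformed code:
def main(w):
    log(8)
    process(nodes)
    nodes = w - 26
    w = 160 - w
    nodes = 238 - w
    w = 278 * nodes
    return nodes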